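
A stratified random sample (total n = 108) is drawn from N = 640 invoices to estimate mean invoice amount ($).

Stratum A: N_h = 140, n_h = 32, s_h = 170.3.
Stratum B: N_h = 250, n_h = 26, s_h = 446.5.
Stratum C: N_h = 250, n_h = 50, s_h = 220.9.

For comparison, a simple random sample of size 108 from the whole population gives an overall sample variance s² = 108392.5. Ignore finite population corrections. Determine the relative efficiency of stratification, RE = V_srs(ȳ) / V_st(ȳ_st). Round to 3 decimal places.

RE ≈ 0.737

V̂(ȳ_st) = Σ W_h² s_h²/n_h, with W_h = N_h/N and N = 640:
  stratum A: (140/640)²·170.3²/32 = 43.3686
  stratum B: (250/640)²·446.5²/26 = 1170.01
  stratum C: (250/640)²·220.9²/50 = 148.916
V_st = 1362.29
V_srs = s²/n = 108392.5/108 = 1003.63
Relative efficiency = V_srs / V_st = 1003.63/1362.29 = 0.7367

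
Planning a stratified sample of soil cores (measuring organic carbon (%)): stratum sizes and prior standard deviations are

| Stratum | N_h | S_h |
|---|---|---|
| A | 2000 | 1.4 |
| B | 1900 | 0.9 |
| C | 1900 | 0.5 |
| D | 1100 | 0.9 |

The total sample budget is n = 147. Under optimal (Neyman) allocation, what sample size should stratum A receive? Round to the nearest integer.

64

Neyman allocation: n_h = n · N_h S_h / Σ N_i S_i, with n = 147.
  stratum A: N_h·S_h = 2000·1.4 = 2800.00
  stratum B: N_h·S_h = 1900·0.9 = 1710.00
  stratum C: N_h·S_h = 1900·0.5 = 950.00
  stratum D: N_h·S_h = 1100·0.9 = 990.00
Σ N_h S_h = 6450.00
n for stratum A = 147·2800.00/6450.00 = 63.814 → 64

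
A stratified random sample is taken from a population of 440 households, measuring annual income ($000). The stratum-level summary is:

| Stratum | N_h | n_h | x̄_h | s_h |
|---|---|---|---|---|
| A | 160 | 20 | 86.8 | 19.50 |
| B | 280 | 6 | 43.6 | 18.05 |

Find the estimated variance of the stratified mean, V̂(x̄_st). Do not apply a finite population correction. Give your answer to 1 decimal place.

V̂(x̄_st) = Σ W_h² s_h²/n_h, with W_h = N_h/N and N = 440:
  stratum A: (160/440)²·19.50²/20 = 2.51405
  stratum B: (280/440)²·18.05²/6 = 21.9894
V̂(x̄_st) = 24.5035

V̂(x̄_st) ≈ 24.5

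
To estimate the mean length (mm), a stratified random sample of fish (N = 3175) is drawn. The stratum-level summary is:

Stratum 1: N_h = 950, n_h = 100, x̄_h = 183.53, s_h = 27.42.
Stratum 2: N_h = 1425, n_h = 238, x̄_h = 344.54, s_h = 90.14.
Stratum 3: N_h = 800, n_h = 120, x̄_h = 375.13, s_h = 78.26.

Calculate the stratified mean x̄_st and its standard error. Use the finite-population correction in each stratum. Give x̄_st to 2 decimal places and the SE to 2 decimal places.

x̄_st = Σ W_h x̄_h = (950·183.53 + 1425·344.54 + 800·375.13)/3175 = 304.07150
V̂(x̄_st) = Σ W_h² (1 − n_h/N_h) s_h²/n_h, with W_h = N_h/N and N = 3175:
  stratum 1: (950/3175)²·(1 − 100/950)·27.42²/100 = 0.602268
  stratum 2: (1425/3175)²·(1 − 238/1425)·90.14²/238 = 5.72844
  stratum 3: (800/3175)²·(1 − 120/800)·78.26²/120 = 2.75429
V̂(x̄_st) = 9.085
SE(x̄_st) = √9.085 = 3.01413

x̄_st ≈ 304.07, SE ≈ 3.01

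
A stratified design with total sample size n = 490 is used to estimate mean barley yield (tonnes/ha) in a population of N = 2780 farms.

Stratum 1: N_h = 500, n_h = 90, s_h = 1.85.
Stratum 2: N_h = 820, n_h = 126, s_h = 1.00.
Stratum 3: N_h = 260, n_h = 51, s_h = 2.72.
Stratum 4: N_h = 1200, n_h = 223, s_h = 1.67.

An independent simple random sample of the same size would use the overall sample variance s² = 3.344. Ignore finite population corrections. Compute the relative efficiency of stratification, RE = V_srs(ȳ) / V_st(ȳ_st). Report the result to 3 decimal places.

V̂(ȳ_st) = Σ W_h² s_h²/n_h, with W_h = N_h/N and N = 2780:
  stratum 1: (500/2780)²·1.85²/90 = 0.00123013
  stratum 2: (820/2780)²·1.00²/126 = 0.000690506
  stratum 3: (260/2780)²·2.72²/51 = 0.00126889
  stratum 4: (1200/2780)²·1.67²/223 = 0.00233024
V_st = 0.00551977
V_srs = s²/n = 3.344/490 = 0.00682449
Relative efficiency = V_srs / V_st = 0.00682449/0.00551977 = 1.2364

RE ≈ 1.236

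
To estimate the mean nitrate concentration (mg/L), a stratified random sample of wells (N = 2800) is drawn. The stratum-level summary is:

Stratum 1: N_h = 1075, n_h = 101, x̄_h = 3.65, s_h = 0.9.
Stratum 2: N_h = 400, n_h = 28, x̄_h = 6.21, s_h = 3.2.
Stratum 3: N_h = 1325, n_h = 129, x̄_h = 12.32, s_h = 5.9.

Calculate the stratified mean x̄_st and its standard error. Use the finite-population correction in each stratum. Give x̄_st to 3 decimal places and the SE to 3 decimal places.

x̄_st = Σ W_h x̄_h = (1075·3.65 + 400·6.21 + 1325·12.32)/2800 = 8.11848
V̂(x̄_st) = Σ W_h² (1 − n_h/N_h) s_h²/n_h, with W_h = N_h/N and N = 2800:
  stratum 1: (1075/2800)²·(1 − 101/1075)·0.9²/101 = 0.00107106
  stratum 2: (400/2800)²·(1 − 28/400)·3.2²/28 = 0.00694111
  stratum 3: (1325/2800)²·(1 − 129/1325)·5.9²/129 = 0.0545438
V̂(x̄_st) = 0.062556
SE(x̄_st) = √0.062556 = 0.250112

x̄_st ≈ 8.118, SE ≈ 0.250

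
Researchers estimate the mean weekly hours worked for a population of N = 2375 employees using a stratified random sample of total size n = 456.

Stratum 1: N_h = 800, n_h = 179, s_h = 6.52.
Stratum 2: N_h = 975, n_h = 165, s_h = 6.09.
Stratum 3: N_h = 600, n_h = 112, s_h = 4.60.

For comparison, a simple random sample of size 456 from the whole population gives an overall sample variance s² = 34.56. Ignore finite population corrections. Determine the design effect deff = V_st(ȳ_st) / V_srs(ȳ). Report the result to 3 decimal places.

V̂(ȳ_st) = Σ W_h² s_h²/n_h, with W_h = N_h/N and N = 2375:
  stratum 1: (800/2375)²·6.52²/179 = 0.026946
  stratum 2: (975/2375)²·6.09²/165 = 0.037882
  stratum 3: (600/2375)²·4.60²/112 = 0.0120579
V_st = 0.0768859
V_srs = s²/n = 34.56/456 = 0.0757895
deff = V_st / V_srs = 0.0768859/0.0757895 = 1.0145

deff ≈ 1.014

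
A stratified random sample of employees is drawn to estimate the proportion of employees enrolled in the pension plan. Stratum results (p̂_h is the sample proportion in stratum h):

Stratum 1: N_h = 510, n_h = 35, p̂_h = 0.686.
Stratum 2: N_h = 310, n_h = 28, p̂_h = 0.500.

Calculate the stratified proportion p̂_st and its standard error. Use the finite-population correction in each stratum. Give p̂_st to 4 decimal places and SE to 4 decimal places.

N = 820; stratum weights W_h = N_h/N.
p̂_st = Σ W_h p̂_h = (510·0.686 + 310·0.500)/820 = 0.61568
V̂(p̂_st) = Σ W_h² (1 − n_h/N_h) p̂_h(1−p̂_h)/(n_h−1):
  stratum 1: (510/820)²·(1 − 35/510)·0.686·0.314/34 = 0.0022825
  stratum 2: (310/820)²·(1 − 28/310)·0.500·0.500/27 = 0.00120381
V̂(p̂_st) = 0.00348631; SE = √V̂ = 0.059045

p̂_st ≈ 0.6157, SE ≈ 0.0590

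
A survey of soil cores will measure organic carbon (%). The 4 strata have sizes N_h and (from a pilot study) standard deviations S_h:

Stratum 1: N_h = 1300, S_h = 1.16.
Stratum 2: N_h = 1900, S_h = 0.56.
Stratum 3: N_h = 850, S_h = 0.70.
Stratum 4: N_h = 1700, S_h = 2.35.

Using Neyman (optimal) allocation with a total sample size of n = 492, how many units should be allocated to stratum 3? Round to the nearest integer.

41

Neyman allocation: n_h = n · N_h S_h / Σ N_i S_i, with n = 492.
  stratum 1: N_h·S_h = 1300·1.16 = 1508.00
  stratum 2: N_h·S_h = 1900·0.56 = 1064.00
  stratum 3: N_h·S_h = 850·0.70 = 595.00
  stratum 4: N_h·S_h = 1700·2.35 = 3995.00
Σ N_h S_h = 7162.00
n for stratum 3 = 492·595.00/7162.00 = 40.874 → 41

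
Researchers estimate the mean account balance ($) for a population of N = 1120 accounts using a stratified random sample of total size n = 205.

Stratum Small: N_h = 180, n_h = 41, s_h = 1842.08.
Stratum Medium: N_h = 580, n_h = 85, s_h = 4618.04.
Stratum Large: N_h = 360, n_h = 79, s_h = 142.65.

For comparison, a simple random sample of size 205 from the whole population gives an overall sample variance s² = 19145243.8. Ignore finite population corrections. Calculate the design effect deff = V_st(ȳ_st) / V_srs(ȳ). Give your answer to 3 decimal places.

deff ≈ 0.744

V̂(ȳ_st) = Σ W_h² s_h²/n_h, with W_h = N_h/N and N = 1120:
  stratum Small: (180/1120)²·1842.08²/41 = 2137.68
  stratum Medium: (580/1120)²·4618.04²/85 = 67284.7
  stratum Large: (360/1120)²·142.65²/79 = 26.6125
V_st = 69449
V_srs = s²/n = 19145243.8/205 = 93391.4
deff = V_st / V_srs = 69449/93391.4 = 0.7436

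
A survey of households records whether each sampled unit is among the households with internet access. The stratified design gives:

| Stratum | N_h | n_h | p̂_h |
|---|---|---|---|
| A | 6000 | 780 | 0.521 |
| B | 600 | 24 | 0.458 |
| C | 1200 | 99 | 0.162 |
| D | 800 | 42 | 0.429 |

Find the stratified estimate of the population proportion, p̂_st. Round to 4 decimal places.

p̂_st ≈ 0.4580

N = 8600; stratum weights W_h = N_h/N.
p̂_st = Σ W_h p̂_h = (6000·0.521 + 600·0.458 + 1200·0.162 + 800·0.429)/8600 = 0.45795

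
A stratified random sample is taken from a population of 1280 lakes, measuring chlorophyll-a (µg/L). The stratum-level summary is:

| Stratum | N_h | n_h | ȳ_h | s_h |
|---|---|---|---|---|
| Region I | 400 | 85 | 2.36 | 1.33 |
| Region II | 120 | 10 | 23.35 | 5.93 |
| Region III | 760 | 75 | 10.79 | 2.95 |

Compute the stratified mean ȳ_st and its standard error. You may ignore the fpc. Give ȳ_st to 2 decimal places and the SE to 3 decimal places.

ȳ_st ≈ 9.33, SE ≈ 0.272

ȳ_st = Σ W_h ȳ_h = (400·2.36 + 120·23.35 + 760·10.79)/1280 = 9.33312
V̂(ȳ_st) = Σ W_h² s_h²/n_h, with W_h = N_h/N and N = 1280:
  stratum Region I: (400/1280)²·1.33²/85 = 0.00203228
  stratum Region II: (120/1280)²·5.93²/10 = 0.0309067
  stratum Region III: (760/1280)²·2.95²/75 = 0.0409063
V̂(ȳ_st) = 0.0738452
SE(ȳ_st) = √0.0738452 = 0.271745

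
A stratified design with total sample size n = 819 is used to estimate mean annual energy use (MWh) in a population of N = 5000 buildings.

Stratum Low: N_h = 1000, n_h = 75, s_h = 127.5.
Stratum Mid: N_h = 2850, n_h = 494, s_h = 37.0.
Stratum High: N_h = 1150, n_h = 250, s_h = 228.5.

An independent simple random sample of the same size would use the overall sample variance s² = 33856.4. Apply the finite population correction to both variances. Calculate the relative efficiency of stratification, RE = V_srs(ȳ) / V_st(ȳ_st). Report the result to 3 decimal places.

V̂(ȳ_st) = Σ W_h² (1 − n_h/N_h) s_h²/n_h, with W_h = N_h/N and N = 5000:
  stratum Low: (1000/5000)²·(1 − 75/1000)·127.5²/75 = 8.01975
  stratum Mid: (2850/5000)²·(1 − 494/2850)·37.0²/494 = 0.744315
  stratum High: (1150/5000)²·(1 − 250/1150)·228.5²/250 = 8.64635
V_st = 17.4104
V_srs = (1 − 819/5000)·33856.4/819 = 34.5674
Relative efficiency = V_srs / V_st = 34.5674/17.4104 = 1.9854

RE ≈ 1.985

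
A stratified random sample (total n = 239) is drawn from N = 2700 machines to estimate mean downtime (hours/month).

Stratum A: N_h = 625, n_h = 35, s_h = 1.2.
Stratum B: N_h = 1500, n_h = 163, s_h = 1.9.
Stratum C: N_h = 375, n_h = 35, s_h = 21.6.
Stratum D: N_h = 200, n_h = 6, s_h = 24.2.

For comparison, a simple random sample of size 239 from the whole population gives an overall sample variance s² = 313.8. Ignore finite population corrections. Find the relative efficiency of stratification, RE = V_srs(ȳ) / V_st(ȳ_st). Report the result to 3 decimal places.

RE ≈ 1.638

V̂(ȳ_st) = Σ W_h² s_h²/n_h, with W_h = N_h/N and N = 2700:
  stratum A: (625/2700)²·1.2²/35 = 0.00220459
  stratum B: (1500/2700)²·1.9²/163 = 0.00683557
  stratum C: (375/2700)²·21.6²/35 = 0.257143
  stratum D: (200/2700)²·24.2²/6 = 0.535565
V_st = 0.801748
V_srs = s²/n = 313.8/239 = 1.31297
Relative efficiency = V_srs / V_st = 1.31297/0.801748 = 1.6376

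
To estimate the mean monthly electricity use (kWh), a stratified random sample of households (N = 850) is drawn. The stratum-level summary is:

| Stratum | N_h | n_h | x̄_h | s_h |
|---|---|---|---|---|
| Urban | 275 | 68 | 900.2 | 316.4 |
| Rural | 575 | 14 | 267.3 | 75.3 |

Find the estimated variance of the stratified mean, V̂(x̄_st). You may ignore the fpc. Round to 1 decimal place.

V̂(x̄_st) = Σ W_h² s_h²/n_h, with W_h = N_h/N and N = 850:
  stratum Urban: (275/850)²·316.4²/68 = 154.096
  stratum Rural: (575/850)²·75.3²/14 = 185.336
V̂(x̄_st) = 339.432

V̂(x̄_st) ≈ 339.4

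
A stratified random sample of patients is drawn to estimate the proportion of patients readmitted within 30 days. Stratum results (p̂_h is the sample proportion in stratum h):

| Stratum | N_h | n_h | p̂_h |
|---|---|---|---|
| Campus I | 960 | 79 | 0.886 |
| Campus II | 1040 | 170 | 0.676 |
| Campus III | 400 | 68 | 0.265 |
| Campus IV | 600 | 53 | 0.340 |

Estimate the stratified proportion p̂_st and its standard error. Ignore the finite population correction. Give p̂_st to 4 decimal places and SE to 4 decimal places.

p̂_st ≈ 0.6212, SE ≈ 0.0226

N = 3000; stratum weights W_h = N_h/N.
p̂_st = Σ W_h p̂_h = (960·0.886 + 1040·0.676 + 400·0.265 + 600·0.340)/3000 = 0.62120
V̂(p̂_st) = Σ W_h² p̂_h(1−p̂_h)/(n_h−1):
  stratum Campus I: (960/3000)²·0.886·0.114/78 = 0.0001326
  stratum Campus II: (1040/3000)²·0.676·0.324/169 = 0.00015575
  stratum Campus III: (400/3000)²·0.265·0.735/67 = 5.16816e-05
  stratum Campus IV: (600/3000)²·0.340·0.660/52 = 0.000172615
V̂(p̂_st) = 0.000512647; SE = √V̂ = 0.0226417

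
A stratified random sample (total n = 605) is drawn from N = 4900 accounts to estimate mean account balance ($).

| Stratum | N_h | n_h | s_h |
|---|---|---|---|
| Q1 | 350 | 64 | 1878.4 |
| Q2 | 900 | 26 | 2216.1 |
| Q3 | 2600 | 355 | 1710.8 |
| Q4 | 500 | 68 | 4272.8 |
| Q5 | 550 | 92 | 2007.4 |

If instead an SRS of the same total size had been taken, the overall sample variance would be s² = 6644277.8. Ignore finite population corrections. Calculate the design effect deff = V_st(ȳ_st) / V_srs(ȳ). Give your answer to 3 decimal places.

V̂(ȳ_st) = Σ W_h² s_h²/n_h, with W_h = N_h/N and N = 4900:
  stratum Q1: (350/4900)²·1878.4²/64 = 281.281
  stratum Q2: (900/4900)²·2216.1²/26 = 6372.33
  stratum Q3: (2600/4900)²·1710.8²/355 = 2321.26
  stratum Q4: (500/4900)²·4272.8²/68 = 2795.53
  stratum Q5: (550/4900)²·2007.4²/92 = 551.84
V_st = 12322.2
V_srs = s²/n = 6644277.8/605 = 10982.3
deff = V_st / V_srs = 12322.2/10982.3 = 1.1220

deff ≈ 1.122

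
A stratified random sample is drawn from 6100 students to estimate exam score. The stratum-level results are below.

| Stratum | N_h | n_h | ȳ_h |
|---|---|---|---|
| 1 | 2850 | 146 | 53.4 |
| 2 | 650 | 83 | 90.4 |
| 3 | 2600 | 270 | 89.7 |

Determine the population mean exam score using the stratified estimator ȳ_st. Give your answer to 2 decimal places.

ȳ_st ≈ 72.81

N = Σ N_h = 6100. Stratum weights W_h = N_h/N.
ȳ_st = (2850·53.4 + 650·90.4 + 2600·89.7) / 6100 = 72.8148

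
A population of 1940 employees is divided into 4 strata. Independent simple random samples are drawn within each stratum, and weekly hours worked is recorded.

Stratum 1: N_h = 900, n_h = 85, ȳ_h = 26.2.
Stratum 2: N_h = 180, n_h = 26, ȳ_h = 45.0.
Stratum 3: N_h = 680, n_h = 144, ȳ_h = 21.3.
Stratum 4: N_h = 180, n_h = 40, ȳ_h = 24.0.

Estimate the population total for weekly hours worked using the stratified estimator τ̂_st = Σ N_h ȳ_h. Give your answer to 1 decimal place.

τ̂_st ≈ 50484.0

τ̂_st = Σ N_h ȳ_h = 900·26.2 + 180·45.0 + 680·21.3 + 180·24.0 = 50484.0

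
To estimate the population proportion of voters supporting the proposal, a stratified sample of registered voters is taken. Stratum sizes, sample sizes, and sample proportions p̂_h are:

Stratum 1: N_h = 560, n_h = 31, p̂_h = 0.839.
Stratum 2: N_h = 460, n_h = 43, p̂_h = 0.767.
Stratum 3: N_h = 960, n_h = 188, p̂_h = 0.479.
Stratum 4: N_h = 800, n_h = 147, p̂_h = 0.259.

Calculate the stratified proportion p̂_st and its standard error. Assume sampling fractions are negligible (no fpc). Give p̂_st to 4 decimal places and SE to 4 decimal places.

p̂_st ≈ 0.5359, SE ≈ 0.0238

N = 2780; stratum weights W_h = N_h/N.
p̂_st = Σ W_h p̂_h = (560·0.839 + 460·0.767 + 960·0.479 + 800·0.259)/2780 = 0.53586
V̂(p̂_st) = Σ W_h² p̂_h(1−p̂_h)/(n_h−1):
  stratum 1: (560/2780)²·0.839·0.161/30 = 0.000182706
  stratum 2: (460/2780)²·0.767·0.233/42 = 0.000116501
  stratum 3: (960/2780)²·0.479·0.521/187 = 0.000159142
  stratum 4: (800/2780)²·0.259·0.741/146 = 0.000108857
V̂(p̂_st) = 0.000567205; SE = √V̂ = 0.0238161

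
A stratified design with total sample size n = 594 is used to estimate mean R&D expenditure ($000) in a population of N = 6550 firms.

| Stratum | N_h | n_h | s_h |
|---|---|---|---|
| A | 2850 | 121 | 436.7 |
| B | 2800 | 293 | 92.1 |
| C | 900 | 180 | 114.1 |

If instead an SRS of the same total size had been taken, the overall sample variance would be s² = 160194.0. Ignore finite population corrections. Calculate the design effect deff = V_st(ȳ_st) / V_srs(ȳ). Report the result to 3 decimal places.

V̂(ȳ_st) = Σ W_h² s_h²/n_h, with W_h = N_h/N and N = 6550:
  stratum A: (2850/6550)²·436.7²/121 = 298.393
  stratum B: (2800/6550)²·92.1²/293 = 5.29036
  stratum C: (900/6550)²·114.1²/180 = 1.36553
V_st = 305.049
V_srs = s²/n = 160194.0/594 = 269.687
deff = V_st / V_srs = 305.049/269.687 = 1.1311

deff ≈ 1.131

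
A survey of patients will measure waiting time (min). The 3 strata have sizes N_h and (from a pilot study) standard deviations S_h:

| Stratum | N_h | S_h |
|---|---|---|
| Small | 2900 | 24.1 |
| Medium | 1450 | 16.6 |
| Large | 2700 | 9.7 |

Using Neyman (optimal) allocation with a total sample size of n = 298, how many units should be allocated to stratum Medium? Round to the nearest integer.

60

Neyman allocation: n_h = n · N_h S_h / Σ N_i S_i, with n = 298.
  stratum Small: N_h·S_h = 2900·24.1 = 69890.00
  stratum Medium: N_h·S_h = 1450·16.6 = 24070.00
  stratum Large: N_h·S_h = 2700·9.7 = 26190.00
Σ N_h S_h = 120150.00
n for stratum Medium = 298·24070.00/120150.00 = 59.699 → 60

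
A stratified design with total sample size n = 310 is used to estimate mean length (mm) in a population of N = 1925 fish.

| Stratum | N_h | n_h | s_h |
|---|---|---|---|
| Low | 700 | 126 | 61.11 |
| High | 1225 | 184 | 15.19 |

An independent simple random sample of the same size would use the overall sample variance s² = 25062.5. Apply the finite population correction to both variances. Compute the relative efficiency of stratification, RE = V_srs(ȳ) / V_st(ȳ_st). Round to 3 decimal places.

RE ≈ 18.607

V̂(ȳ_st) = Σ W_h² (1 − n_h/N_h) s_h²/n_h, with W_h = N_h/N and N = 1925:
  stratum Low: (700/1925)²·(1 − 126/700)·61.11²/126 = 3.21368
  stratum High: (1225/1925)²·(1 − 184/1225)·15.19²/184 = 0.431542
V_st = 3.64522
V_srs = (1 − 310/1925)·25062.5/310 = 67.8273
Relative efficiency = V_srs / V_st = 67.8273/3.64522 = 18.6072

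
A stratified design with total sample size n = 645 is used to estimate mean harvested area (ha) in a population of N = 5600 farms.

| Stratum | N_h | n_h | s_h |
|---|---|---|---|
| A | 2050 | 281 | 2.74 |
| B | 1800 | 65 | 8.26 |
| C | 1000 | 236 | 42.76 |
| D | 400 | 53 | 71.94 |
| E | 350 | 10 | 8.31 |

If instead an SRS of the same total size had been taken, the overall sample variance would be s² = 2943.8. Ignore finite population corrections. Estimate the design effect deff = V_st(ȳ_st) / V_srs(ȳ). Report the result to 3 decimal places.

V̂(ȳ_st) = Σ W_h² s_h²/n_h, with W_h = N_h/N and N = 5600:
  stratum A: (2050/5600)²·2.74²/281 = 0.00358036
  stratum B: (1800/5600)²·8.26²/65 = 0.108447
  stratum C: (1000/5600)²·42.76²/236 = 0.247051
  stratum D: (400/5600)²·71.94²/53 = 0.498206
  stratum E: (350/5600)²·8.31²/10 = 0.026975
V_st = 0.884259
V_srs = s²/n = 2943.8/645 = 4.56403
deff = V_st / V_srs = 0.884259/4.56403 = 0.1937

deff ≈ 0.194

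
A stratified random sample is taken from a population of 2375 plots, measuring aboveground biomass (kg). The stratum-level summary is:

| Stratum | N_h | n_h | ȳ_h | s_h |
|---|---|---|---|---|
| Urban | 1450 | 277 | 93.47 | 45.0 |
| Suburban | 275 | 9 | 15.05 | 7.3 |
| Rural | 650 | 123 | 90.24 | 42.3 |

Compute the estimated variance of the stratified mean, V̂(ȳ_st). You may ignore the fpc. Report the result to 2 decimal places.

V̂(ȳ_st) ≈ 3.89

V̂(ȳ_st) = Σ W_h² s_h²/n_h, with W_h = N_h/N and N = 2375:
  stratum Urban: (1450/2375)²·45.0²/277 = 2.72492
  stratum Suburban: (275/2375)²·7.3²/9 = 0.0793855
  stratum Rural: (650/2375)²·42.3²/123 = 1.08962
V̂(ȳ_st) = 3.89393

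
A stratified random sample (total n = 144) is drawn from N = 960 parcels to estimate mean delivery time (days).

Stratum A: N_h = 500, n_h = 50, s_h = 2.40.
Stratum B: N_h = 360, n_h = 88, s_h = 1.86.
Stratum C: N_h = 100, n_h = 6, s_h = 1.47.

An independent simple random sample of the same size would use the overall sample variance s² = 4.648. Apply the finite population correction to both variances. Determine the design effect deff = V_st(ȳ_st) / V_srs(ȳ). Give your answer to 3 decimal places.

V̂(ȳ_st) = Σ W_h² (1 − n_h/N_h) s_h²/n_h, with W_h = N_h/N and N = 960:
  stratum A: (500/960)²·(1 − 50/500)·2.40²/50 = 0.028125
  stratum B: (360/960)²·(1 − 88/360)·1.86²/88 = 0.00417707
  stratum C: (100/960)²·(1 − 6/100)·1.47²/6 = 0.0036734
V_st = 0.0359755
V_srs = (1 − 144/960)·4.648/144 = 0.0274361
deff = V_st / V_srs = 0.0359755/0.0274361 = 1.3112

deff ≈ 1.311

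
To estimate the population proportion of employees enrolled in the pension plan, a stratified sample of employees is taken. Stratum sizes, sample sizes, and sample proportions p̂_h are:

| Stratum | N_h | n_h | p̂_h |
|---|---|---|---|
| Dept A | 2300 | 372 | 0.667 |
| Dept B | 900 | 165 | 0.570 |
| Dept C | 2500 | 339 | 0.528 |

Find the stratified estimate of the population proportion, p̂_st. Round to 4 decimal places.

N = 5700; stratum weights W_h = N_h/N.
p̂_st = Σ W_h p̂_h = (2300·0.667 + 900·0.570 + 2500·0.528)/5700 = 0.59072

p̂_st ≈ 0.5907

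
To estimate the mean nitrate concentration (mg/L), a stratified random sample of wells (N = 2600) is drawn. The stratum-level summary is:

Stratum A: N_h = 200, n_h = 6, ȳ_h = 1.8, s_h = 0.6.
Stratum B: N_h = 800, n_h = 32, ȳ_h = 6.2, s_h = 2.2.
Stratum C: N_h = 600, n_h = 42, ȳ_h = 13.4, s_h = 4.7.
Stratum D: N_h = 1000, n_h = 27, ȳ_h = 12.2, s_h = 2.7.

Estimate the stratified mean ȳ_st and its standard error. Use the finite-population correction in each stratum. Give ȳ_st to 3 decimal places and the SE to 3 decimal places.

ȳ_st ≈ 9.831, SE ≈ 0.281

ȳ_st = Σ W_h ȳ_h = (200·1.8 + 800·6.2 + 600·13.4 + 1000·12.2)/2600 = 9.83077
V̂(ȳ_st) = Σ W_h² (1 − n_h/N_h) s_h²/n_h, with W_h = N_h/N and N = 2600:
  stratum A: (200/2600)²·(1 − 6/200)·0.6²/6 = 0.000344379
  stratum B: (800/2600)²·(1 − 32/800)·2.2²/32 = 0.0137467
  stratum C: (600/2600)²·(1 − 42/600)·4.7²/42 = 0.0260486
  stratum D: (1000/2600)²·(1 − 27/1000)·2.7²/27 = 0.0388624
V̂(ȳ_st) = 0.0790022
SE(ȳ_st) = √0.0790022 = 0.281073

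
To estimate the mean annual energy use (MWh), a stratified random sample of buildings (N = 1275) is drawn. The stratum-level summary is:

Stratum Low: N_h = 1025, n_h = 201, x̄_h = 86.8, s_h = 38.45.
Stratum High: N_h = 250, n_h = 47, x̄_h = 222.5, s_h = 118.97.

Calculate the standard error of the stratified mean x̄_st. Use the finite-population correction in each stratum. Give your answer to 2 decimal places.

SE(x̄_st) ≈ 3.64

V̂(x̄_st) = Σ W_h² (1 − n_h/N_h) s_h²/n_h, with W_h = N_h/N and N = 1275:
  stratum Low: (1025/1275)²·(1 − 201/1025)·38.45²/201 = 3.82144
  stratum High: (250/1275)²·(1 − 47/250)·118.97²/47 = 9.4014
V̂(x̄_st) = 13.2228
SE(x̄_st) = √13.2228 = 3.63632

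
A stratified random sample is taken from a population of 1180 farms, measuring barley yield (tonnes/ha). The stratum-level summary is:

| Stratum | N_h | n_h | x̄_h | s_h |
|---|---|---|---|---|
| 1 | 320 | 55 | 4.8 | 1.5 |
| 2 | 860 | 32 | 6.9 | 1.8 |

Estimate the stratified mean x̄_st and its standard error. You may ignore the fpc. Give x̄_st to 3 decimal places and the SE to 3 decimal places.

x̄_st ≈ 6.331, SE ≈ 0.238

x̄_st = Σ W_h x̄_h = (320·4.8 + 860·6.9)/1180 = 6.33051
V̂(x̄_st) = Σ W_h² s_h²/n_h, with W_h = N_h/N and N = 1180:
  stratum 1: (320/1180)²·1.5²/55 = 0.00300854
  stratum 2: (860/1180)²·1.8²/32 = 0.0537809
V̂(x̄_st) = 0.0567894
SE(x̄_st) = √0.0567894 = 0.238305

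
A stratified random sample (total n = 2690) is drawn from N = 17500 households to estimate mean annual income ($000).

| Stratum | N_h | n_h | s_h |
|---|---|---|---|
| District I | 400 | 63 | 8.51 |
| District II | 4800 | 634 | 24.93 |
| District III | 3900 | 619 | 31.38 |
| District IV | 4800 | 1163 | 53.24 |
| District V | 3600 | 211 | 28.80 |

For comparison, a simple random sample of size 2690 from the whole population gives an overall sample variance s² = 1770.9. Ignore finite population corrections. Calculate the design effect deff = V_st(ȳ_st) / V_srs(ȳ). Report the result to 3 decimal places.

V̂(ȳ_st) = Σ W_h² s_h²/n_h, with W_h = N_h/N and N = 17500:
  stratum District I: (400/17500)²·8.51²/63 = 0.000600568
  stratum District II: (4800/17500)²·24.93²/634 = 0.0737499
  stratum District III: (3900/17500)²·31.38²/619 = 0.0790075
  stratum District IV: (4800/17500)²·53.24²/1163 = 0.183359
  stratum District V: (3600/17500)²·28.80²/211 = 0.166353
V_st = 0.503071
V_srs = s²/n = 1770.9/2690 = 0.658327
deff = V_st / V_srs = 0.503071/0.658327 = 0.7642

deff ≈ 0.764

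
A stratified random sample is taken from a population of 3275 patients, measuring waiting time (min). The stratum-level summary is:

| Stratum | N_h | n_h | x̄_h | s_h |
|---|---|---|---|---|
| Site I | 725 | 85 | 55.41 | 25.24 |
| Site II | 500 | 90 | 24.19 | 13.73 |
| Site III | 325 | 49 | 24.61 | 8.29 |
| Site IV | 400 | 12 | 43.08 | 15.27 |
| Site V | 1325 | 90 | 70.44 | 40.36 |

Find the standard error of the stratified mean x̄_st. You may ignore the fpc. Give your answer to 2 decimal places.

SE(x̄_st) ≈ 1.92

V̂(x̄_st) = Σ W_h² s_h²/n_h, with W_h = N_h/N and N = 3275:
  stratum Site I: (725/3275)²·25.24²/85 = 0.367293
  stratum Site II: (500/3275)²·13.73²/90 = 0.048822
  stratum Site III: (325/3275)²·8.29²/49 = 0.013812
  stratum Site IV: (400/3275)²·15.27²/12 = 0.289864
  stratum Site V: (1325/3275)²·40.36²/90 = 2.96257
V̂(x̄_st) = 3.68236
SE(x̄_st) = √3.68236 = 1.91895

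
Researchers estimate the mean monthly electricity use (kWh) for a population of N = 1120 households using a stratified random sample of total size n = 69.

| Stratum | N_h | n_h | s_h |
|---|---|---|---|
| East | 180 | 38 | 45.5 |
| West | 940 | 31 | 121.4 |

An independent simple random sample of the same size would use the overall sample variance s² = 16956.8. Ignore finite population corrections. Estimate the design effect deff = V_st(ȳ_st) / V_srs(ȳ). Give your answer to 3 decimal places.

V̂(ȳ_st) = Σ W_h² s_h²/n_h, with W_h = N_h/N and N = 1120:
  stratum East: (180/1120)²·45.5²/38 = 1.40718
  stratum West: (940/1120)²·121.4²/31 = 334.885
V_st = 336.292
V_srs = s²/n = 16956.8/69 = 245.751
deff = V_st / V_srs = 336.292/245.751 = 1.3684

deff ≈ 1.368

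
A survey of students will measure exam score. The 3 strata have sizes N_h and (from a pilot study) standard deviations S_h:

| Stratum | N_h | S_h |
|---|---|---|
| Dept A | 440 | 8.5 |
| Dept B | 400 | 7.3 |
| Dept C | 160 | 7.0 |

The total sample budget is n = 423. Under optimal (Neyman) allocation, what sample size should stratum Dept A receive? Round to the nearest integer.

Neyman allocation: n_h = n · N_h S_h / Σ N_i S_i, with n = 423.
  stratum Dept A: N_h·S_h = 440·8.5 = 3740.00
  stratum Dept B: N_h·S_h = 400·7.3 = 2920.00
  stratum Dept C: N_h·S_h = 160·7.0 = 1120.00
Σ N_h S_h = 7780.00
n for stratum Dept A = 423·3740.00/7780.00 = 203.344 → 203

203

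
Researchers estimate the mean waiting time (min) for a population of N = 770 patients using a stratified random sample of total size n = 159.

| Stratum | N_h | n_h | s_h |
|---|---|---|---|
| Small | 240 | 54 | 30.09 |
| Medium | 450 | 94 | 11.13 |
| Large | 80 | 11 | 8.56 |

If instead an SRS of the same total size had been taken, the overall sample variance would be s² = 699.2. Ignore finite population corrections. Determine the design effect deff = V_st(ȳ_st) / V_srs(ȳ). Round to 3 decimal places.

deff ≈ 0.489

V̂(ȳ_st) = Σ W_h² s_h²/n_h, with W_h = N_h/N and N = 770:
  stratum Small: (240/770)²·30.09²/54 = 1.62889
  stratum Medium: (450/770)²·11.13²/94 = 0.450097
  stratum Large: (80/770)²·8.56²/11 = 0.0719041
V_st = 2.15089
V_srs = s²/n = 699.2/159 = 4.39748
deff = V_st / V_srs = 2.15089/4.39748 = 0.4891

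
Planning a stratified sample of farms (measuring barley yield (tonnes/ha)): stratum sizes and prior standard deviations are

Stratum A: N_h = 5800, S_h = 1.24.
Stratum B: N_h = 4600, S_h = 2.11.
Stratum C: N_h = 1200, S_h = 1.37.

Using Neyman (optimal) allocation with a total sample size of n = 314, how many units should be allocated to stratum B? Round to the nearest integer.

Neyman allocation: n_h = n · N_h S_h / Σ N_i S_i, with n = 314.
  stratum A: N_h·S_h = 5800·1.24 = 7192.00
  stratum B: N_h·S_h = 4600·2.11 = 9706.00
  stratum C: N_h·S_h = 1200·1.37 = 1644.00
Σ N_h S_h = 18542.00
n for stratum B = 314·9706.00/18542.00 = 164.367 → 164

164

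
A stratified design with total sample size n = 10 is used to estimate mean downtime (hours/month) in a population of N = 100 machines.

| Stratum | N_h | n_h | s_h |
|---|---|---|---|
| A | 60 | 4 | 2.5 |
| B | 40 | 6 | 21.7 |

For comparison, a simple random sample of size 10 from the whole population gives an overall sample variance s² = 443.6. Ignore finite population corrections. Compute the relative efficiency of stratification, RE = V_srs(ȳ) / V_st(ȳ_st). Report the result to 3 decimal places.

RE ≈ 3.381

V̂(ȳ_st) = Σ W_h² s_h²/n_h, with W_h = N_h/N and N = 100:
  stratum A: (60/100)²·2.5²/4 = 0.5625
  stratum B: (40/100)²·21.7²/6 = 12.5571
V_st = 13.1196
V_srs = s²/n = 443.6/10 = 44.36
Relative efficiency = V_srs / V_st = 44.36/13.1196 = 3.3812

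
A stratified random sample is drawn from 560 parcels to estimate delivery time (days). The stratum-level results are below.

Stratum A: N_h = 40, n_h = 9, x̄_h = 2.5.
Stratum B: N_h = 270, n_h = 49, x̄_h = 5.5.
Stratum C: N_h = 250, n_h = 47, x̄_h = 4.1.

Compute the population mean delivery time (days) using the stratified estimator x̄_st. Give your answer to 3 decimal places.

x̄_st ≈ 4.661

N = Σ N_h = 560. Stratum weights W_h = N_h/N.
x̄_st = (40·2.5 + 270·5.5 + 250·4.1) / 560 = 4.66071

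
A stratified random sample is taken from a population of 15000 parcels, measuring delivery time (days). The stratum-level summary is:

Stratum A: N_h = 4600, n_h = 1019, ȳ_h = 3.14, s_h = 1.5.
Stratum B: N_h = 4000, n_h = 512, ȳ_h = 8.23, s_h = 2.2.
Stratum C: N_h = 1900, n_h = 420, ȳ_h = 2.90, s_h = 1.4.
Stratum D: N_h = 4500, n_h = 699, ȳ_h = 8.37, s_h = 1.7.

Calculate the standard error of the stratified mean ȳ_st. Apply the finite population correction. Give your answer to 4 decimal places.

SE(ȳ_st) ≈ 0.0335

V̂(ȳ_st) = Σ W_h² (1 − n_h/N_h) s_h²/n_h, with W_h = N_h/N and N = 15000:
  stratum A: (4600/15000)²·(1 − 1019/4600)·1.5²/1019 = 0.000161655
  stratum B: (4000/15000)²·(1 − 512/4000)·2.2²/512 = 0.000586178
  stratum C: (1900/15000)²·(1 − 420/1900)·1.4²/420 = 5.8323e-05
  stratum D: (4500/15000)²·(1 − 699/4500)·1.7²/699 = 0.000314303
V̂(ȳ_st) = 0.00112046
SE(ȳ_st) = √0.00112046 = 0.0334732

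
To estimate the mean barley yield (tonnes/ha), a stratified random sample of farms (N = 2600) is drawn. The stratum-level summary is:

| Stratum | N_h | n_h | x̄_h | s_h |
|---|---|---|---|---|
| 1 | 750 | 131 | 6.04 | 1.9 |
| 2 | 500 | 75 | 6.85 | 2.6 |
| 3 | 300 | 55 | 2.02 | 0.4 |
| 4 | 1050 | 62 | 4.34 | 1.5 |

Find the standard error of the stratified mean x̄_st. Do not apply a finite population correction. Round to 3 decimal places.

SE(x̄_st) ≈ 0.108

V̂(x̄_st) = Σ W_h² s_h²/n_h, with W_h = N_h/N and N = 2600:
  stratum 1: (750/2600)²·1.9²/131 = 0.00229304
  stratum 2: (500/2600)²·2.6²/75 = 0.00333333
  stratum 3: (300/2600)²·0.4²/55 = 3.87305e-05
  stratum 4: (1050/2600)²·1.5²/62 = 0.00591865
V̂(x̄_st) = 0.0115838
SE(x̄_st) = √0.0115838 = 0.107628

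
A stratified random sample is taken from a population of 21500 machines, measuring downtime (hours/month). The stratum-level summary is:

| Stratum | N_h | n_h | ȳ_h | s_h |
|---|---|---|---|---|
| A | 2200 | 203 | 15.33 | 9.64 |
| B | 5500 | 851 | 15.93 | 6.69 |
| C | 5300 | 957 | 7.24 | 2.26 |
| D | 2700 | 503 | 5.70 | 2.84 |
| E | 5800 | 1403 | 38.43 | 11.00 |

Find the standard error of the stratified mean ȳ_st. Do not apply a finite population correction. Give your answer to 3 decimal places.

SE(ȳ_st) ≈ 0.123

V̂(ȳ_st) = Σ W_h² s_h²/n_h, with W_h = N_h/N and N = 21500:
  stratum A: (2200/21500)²·9.64²/203 = 0.00479321
  stratum B: (5500/21500)²·6.69²/851 = 0.00344169
  stratum C: (5300/21500)²·2.26²/957 = 0.000324325
  stratum D: (2700/21500)²·2.84²/503 = 0.000252883
  stratum E: (5800/21500)²·11.00²/1403 = 0.00627634
V̂(ȳ_st) = 0.0150884
SE(ȳ_st) = √0.0150884 = 0.122835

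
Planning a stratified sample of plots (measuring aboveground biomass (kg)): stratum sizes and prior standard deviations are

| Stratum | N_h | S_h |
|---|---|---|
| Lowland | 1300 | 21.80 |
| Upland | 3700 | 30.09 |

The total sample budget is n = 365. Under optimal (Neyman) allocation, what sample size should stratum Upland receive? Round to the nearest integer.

291

Neyman allocation: n_h = n · N_h S_h / Σ N_i S_i, with n = 365.
  stratum Lowland: N_h·S_h = 1300·21.80 = 28340.00
  stratum Upland: N_h·S_h = 3700·30.09 = 111333.00
Σ N_h S_h = 139673.00
n for stratum Upland = 365·111333.00/139673.00 = 290.941 → 291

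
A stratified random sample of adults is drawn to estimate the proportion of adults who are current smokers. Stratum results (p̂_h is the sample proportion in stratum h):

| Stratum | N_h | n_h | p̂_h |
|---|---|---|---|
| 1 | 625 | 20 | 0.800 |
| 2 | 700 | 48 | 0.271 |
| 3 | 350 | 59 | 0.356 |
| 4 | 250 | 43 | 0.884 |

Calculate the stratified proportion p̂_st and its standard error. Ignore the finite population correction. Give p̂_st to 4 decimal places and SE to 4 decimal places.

N = 1925; stratum weights W_h = N_h/N.
p̂_st = Σ W_h p̂_h = (625·0.800 + 700·0.271 + 350·0.356 + 250·0.884)/1925 = 0.53782
V̂(p̂_st) = Σ W_h² p̂_h(1−p̂_h)/(n_h−1):
  stratum 1: (625/1925)²·0.800·0.200/19 = 0.000887697
  stratum 2: (700/1925)²·0.271·0.729/47 = 0.000555819
  stratum 3: (350/1925)²·0.356·0.644/58 = 0.000130672
  stratum 4: (250/1925)²·0.884·0.116/42 = 4.11794e-05
V̂(p̂_st) = 0.00161537; SE = √V̂ = 0.0401916

p̂_st ≈ 0.5378, SE ≈ 0.0402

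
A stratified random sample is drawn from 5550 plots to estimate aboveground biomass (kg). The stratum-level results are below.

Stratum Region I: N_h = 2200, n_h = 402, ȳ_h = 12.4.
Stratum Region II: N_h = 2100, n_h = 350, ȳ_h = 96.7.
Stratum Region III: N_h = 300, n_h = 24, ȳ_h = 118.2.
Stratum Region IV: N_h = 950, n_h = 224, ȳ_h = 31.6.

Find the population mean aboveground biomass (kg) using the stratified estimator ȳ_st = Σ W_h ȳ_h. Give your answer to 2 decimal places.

ȳ_st ≈ 53.30

N = Σ N_h = 5550. Stratum weights W_h = N_h/N.
ȳ_st = (2200·12.4 + 2100·96.7 + 300·118.2 + 950·31.6) / 5550 = 53.3027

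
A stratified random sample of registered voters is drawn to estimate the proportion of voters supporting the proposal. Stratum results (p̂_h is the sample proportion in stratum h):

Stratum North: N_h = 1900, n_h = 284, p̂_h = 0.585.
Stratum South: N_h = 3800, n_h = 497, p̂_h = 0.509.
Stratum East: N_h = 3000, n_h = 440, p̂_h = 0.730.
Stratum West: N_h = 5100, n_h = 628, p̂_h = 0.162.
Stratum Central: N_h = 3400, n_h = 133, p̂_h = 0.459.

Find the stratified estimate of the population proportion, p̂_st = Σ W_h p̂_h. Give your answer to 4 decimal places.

N = 17200; stratum weights W_h = N_h/N.
p̂_st = Σ W_h p̂_h = (1900·0.585 + 3800·0.509 + 3000·0.730 + 5100·0.162 + 3400·0.459)/17200 = 0.44317

p̂_st ≈ 0.4432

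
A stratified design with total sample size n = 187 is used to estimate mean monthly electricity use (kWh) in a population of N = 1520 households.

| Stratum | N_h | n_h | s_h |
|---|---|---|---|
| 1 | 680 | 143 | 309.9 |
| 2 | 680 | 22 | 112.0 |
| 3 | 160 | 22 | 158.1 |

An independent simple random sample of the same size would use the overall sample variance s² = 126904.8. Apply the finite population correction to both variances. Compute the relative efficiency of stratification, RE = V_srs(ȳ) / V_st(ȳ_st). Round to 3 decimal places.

V̂(ȳ_st) = Σ W_h² (1 − n_h/N_h) s_h²/n_h, with W_h = N_h/N and N = 1520:
  stratum 1: (680/1520)²·(1 − 143/680)·309.9²/143 = 106.146
  stratum 2: (680/1520)²·(1 − 22/680)·112.0²/22 = 110.423
  stratum 3: (160/1520)²·(1 − 22/160)·158.1²/22 = 10.8581
V_st = 227.427
V_srs = (1 − 187/1520)·126904.8/187 = 595.145
Relative efficiency = V_srs / V_st = 595.145/227.427 = 2.6169

RE ≈ 2.617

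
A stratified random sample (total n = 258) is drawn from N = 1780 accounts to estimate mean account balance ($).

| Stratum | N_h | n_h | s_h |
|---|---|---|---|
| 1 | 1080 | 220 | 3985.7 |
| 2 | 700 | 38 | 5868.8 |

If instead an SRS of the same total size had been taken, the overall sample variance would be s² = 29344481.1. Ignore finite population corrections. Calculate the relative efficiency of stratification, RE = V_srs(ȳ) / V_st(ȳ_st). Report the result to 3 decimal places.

V̂(ȳ_st) = Σ W_h² s_h²/n_h, with W_h = N_h/N and N = 1780:
  stratum 1: (1080/1780)²·3985.7²/220 = 26582.4
  stratum 2: (700/1780)²·5868.8²/38 = 140175
V_st = 166758
V_srs = s²/n = 29344481.1/258 = 113738
Relative efficiency = V_srs / V_st = 113738/166758 = 0.6821

RE ≈ 0.682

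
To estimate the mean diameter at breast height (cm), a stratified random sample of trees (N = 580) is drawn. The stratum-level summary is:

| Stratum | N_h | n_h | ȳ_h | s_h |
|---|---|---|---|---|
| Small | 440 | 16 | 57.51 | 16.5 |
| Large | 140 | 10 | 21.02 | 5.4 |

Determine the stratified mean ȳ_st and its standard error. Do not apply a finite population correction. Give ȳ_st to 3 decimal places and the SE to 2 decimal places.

ȳ_st = Σ W_h ȳ_h = (440·57.51 + 140·21.02)/580 = 48.70207
V̂(ȳ_st) = Σ W_h² s_h²/n_h, with W_h = N_h/N and N = 580:
  stratum Small: (440/580)²·16.5²/16 = 9.79258
  stratum Large: (140/580)²·5.4²/10 = 0.169898
V̂(ȳ_st) = 9.96248
SE(ȳ_st) = √9.96248 = 3.15634

ȳ_st ≈ 48.702, SE ≈ 3.16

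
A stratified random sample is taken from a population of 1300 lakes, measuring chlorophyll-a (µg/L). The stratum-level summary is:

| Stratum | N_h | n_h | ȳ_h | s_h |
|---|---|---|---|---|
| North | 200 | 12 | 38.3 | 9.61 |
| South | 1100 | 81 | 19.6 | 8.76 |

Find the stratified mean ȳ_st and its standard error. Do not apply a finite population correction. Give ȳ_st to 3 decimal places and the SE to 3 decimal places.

ȳ_st = Σ W_h ȳ_h = (200·38.3 + 1100·19.6)/1300 = 22.47692
V̂(ȳ_st) = Σ W_h² s_h²/n_h, with W_h = N_h/N and N = 1300:
  stratum North: (200/1300)²·9.61²/12 = 0.182154
  stratum South: (1100/1300)²·8.76²/81 = 0.6783
V̂(ȳ_st) = 0.860454
SE(ȳ_st) = √0.860454 = 0.927607

ȳ_st ≈ 22.477, SE ≈ 0.928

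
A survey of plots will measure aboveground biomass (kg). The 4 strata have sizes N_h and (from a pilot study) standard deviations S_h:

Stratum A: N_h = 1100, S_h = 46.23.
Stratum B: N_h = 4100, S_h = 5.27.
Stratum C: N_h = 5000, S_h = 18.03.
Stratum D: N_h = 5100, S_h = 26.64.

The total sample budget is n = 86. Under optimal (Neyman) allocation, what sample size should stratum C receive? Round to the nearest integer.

26

Neyman allocation: n_h = n · N_h S_h / Σ N_i S_i, with n = 86.
  stratum A: N_h·S_h = 1100·46.23 = 50853.00
  stratum B: N_h·S_h = 4100·5.27 = 21607.00
  stratum C: N_h·S_h = 5000·18.03 = 90150.00
  stratum D: N_h·S_h = 5100·26.64 = 135864.00
Σ N_h S_h = 298474.00
n for stratum C = 86·90150.00/298474.00 = 25.975 → 26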